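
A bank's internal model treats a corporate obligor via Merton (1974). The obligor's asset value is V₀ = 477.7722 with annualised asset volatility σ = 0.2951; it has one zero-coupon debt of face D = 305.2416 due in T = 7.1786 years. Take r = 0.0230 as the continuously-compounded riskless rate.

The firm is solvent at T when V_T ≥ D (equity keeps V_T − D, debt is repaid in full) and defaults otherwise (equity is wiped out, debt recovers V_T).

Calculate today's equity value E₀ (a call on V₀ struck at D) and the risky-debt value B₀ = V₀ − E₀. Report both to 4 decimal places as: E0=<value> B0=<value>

With assets at 477.7722 and a single debt payment of 305.2416 at 7.1786 years:
d₁ = [ln(V₀/D) + (r + σ²/2)T] / (σ√T)
   = [ln(477.7722/305.2416) + (0.0230 + 0.5·0.2951²)·7.1786] / (0.2951·√7.1786)
   = [0.448030 + 0.477678] / 0.790659 = 1.170807
d₂ = d₁ − σ√T = 1.170807 − 0.790659 = 0.380148
N(d₁) = 0.879162,  N(d₂) = 0.648082,  e^(−rT) = 0.847802
E₀ = V₀·N(d₁) − D·e^(−rT)·N(d₂)
   = 477.7722·0.879162 − 305.2416·0.847802·0.648082 = 252.325398
B₀ = V₀ − E₀ = 477.7722 − 252.325398 = 225.446802

E0=252.3254 B0=225.4468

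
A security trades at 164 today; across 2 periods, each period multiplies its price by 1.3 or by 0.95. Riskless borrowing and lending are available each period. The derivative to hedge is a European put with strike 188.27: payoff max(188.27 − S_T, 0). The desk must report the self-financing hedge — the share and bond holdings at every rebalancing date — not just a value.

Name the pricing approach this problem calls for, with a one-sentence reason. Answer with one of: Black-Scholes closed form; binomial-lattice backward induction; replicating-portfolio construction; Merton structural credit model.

Key observation: what is demanded is not a single number but the (Δ, B) position at each node of the 1.3/0.95 tree starting at 164; constructing those positions is the replicating-portfolio method.

framework: replicating-portfolio construction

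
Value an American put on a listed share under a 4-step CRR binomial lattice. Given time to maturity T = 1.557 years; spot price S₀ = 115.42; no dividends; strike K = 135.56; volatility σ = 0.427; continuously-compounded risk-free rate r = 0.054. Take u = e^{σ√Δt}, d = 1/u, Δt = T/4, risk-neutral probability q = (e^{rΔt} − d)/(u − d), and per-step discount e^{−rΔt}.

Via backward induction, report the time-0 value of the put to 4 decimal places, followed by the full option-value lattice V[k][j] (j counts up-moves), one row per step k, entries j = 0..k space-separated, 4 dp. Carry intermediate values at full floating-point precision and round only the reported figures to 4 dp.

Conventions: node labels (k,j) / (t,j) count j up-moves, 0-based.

price = 33.1203
tree:
33.1203
48.4782 17.5088
67.8138 29.1277 5.3593
83.6577 47.1334 10.3893 0.0000
95.7962 67.8138 20.1400 0.0000 0.0000

Δt=0.38925  u=1.30526  d=0.76613  q=0.47319  discount=0.97920
step 4 (expiry): payoffs max(K−S,0) = 95.7962 67.8138 20.1400 0.0000 0.0000
k=3: (k=3,j=0): S=51.9023, K−S=83.6577, hold=80.8380 ⇒ V=83.6577 exercise | (k=3,j=1): S=88.4266, K−S=47.1334, hold=44.3137 ⇒ V=47.1334 exercise | (k=3,j=2): S=150.6535, K−S=0.0000, hold=10.3893 ⇒ V=10.3893 continue | (k=3,j=3): S=256.6703, K−S=0.0000, hold=0.0000 ⇒ V=0.0000 continue
k=2: (k=2,j=0): S=67.7462, K−S=67.8138, hold=64.9942 ⇒ V=67.8138 exercise | (k=2,j=1): S=115.4200, K−S=20.1400, hold=29.1277 ⇒ V=29.1277 continue | (k=2,j=2): S=196.6425, K−S=0.0000, hold=5.3593 ⇒ V=5.3593 continue
k=1: (k=1,j=0): S=88.4266, K−S=47.1334, hold=48.4782 ⇒ V=48.4782 continue | (k=1,j=1): S=150.6535, K−S=0.0000, hold=17.5088 ⇒ V=17.5088 continue
k=0: (k=0,j=0): S=115.4200, K−S=20.1400, hold=33.1203 ⇒ V=33.1203 continue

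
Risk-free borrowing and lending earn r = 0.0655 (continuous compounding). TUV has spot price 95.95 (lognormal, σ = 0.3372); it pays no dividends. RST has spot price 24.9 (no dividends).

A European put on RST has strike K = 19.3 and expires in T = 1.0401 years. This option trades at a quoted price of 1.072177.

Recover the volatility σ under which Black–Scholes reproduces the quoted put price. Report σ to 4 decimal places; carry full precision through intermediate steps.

sigma = 0.4049

At σ = 0.4049 the Black–Scholes value reproduces the quote:
σ√T = 0.4049·√1.0401 = 0.412938
d₁ = (ln(S/K) + (r+σ²/2)T) / (σ√T) = (ln(24.9/19.3) + (0.0655+0.4049²/2)·1.0401) / 0.412938 = (0.254763 + 0.153386) / 0.412938 = 0.988400
d₂ = d₁ − σ√T = 0.988400 − 0.412938 = 0.575461
e^{−rT} = 0.934142
N(−d₁) = 0.161478,  N(−d₂) = 0.282490
V = K·e^{−rT}·N(−d₂) − S·N(−d₁) = 5.092990 − 4.020812 = 1.072177 (the observed quote) — the price is monotone increasing in volatility, hence this σ is the only solution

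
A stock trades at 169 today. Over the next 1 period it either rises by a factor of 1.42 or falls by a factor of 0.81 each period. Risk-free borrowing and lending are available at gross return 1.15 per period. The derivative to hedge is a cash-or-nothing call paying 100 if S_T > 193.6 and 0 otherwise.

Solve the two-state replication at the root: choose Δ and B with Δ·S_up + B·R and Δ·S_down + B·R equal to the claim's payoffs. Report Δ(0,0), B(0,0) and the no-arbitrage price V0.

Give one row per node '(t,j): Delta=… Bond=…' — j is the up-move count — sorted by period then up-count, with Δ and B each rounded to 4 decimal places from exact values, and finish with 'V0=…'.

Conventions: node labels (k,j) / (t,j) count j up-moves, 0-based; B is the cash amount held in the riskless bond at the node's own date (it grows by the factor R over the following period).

Under the risk-neutral measure, an up-move has probability p* = (R−d)/(u−d) = 0.5574 and values discount at R = 1.15.
Payoffs at expiry: V(1,0)=0.0000, V(1,1)=100.0000
Node (0,0) S=169.0000: V=(p*·100.0000+(1−p*)·0.0000)/1.15=48.4676; Δ=(100.0000−0.0000)/(239.9800−136.8900)=0.9700; B=V−Δ·S=-115.4669
Check: Δ(0,0)·S0 + B(0,0) = 48.4676 = V0.

(0,0): Delta=0.9700 Bond=-115.4669
V0=48.4676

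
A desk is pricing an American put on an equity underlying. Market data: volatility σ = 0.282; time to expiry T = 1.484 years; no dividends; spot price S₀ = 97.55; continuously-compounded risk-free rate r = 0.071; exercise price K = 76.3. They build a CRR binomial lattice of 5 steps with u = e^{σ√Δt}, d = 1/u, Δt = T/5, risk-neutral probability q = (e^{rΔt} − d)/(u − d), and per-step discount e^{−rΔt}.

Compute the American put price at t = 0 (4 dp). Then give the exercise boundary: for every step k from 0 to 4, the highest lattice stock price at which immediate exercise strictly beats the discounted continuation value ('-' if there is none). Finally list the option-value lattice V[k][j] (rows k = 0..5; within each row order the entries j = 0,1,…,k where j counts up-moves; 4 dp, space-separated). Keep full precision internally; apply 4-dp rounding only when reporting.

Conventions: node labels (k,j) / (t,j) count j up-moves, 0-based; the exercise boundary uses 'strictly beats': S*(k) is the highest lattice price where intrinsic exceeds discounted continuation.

Δt=0.29680  u=1.16606  d=0.85759  q=0.53071  discount=0.97915
step 5 (expiry): payoffs max(K−S,0) = 31.0498 14.7734 0.0000 0.0000 0.0000 0.0000
step 4: (k=4,j=0): S=52.7645, K−S=23.5355, hold=21.9445 ⇒ V=23.5355 exercise | (k=4,j=1): S=71.7438, K−S=4.5562, hold=6.7885 ⇒ V=6.7885 continue | (k=4,j=2): S=97.5500, K−S=0.0000, hold=0.0000 ⇒ V=0.0000 continue | (k=4,j=3): S=132.6387, K−S=0.0000, hold=0.0000 ⇒ V=0.0000 continue | (k=4,j=4): S=180.3487, K−S=0.0000, hold=0.0000 ⇒ V=0.0000 continue  boundary S*=52.7645
step 3: (k=3,j=0): S=61.5266, K−S=14.7734, hold=14.3424 ⇒ V=14.7734 exercise | (k=3,j=1): S=83.6577, K−S=0.0000, hold=3.1194 ⇒ V=3.1194 continue | (k=3,j=2): S=113.7493, K−S=0.0000, hold=0.0000 ⇒ V=0.0000 continue | (k=3,j=3): S=154.6648, K−S=0.0000, hold=0.0000 ⇒ V=0.0000 continue  boundary S*=61.5266
step 2: (k=2,j=0): S=71.7438, K−S=4.5562, hold=8.4095 ⇒ V=8.4095 continue | (k=2,j=1): S=97.5500, K−S=0.0000, hold=1.4334 ⇒ V=1.4334 continue | (k=2,j=2): S=132.6387, K−S=0.0000, hold=0.0000 ⇒ V=0.0000 continue  boundary S*=-
step 1: (k=1,j=0): S=83.6577, K−S=0.0000, hold=4.6091 ⇒ V=4.6091 continue | (k=1,j=1): S=113.7493, K−S=0.0000, hold=0.6587 ⇒ V=0.6587 continue  boundary S*=-
step 0: (k=0,j=0): S=97.5500, K−S=0.0000, hold=2.4602 ⇒ V=2.4602 continue  boundary S*=-

price = 2.4602
boundary = - - - 61.5266 52.7645
tree:
2.4602
4.6091 0.6587
8.4095 1.4334 0.0000
14.7734 3.1194 0.0000 0.0000
23.5355 6.7885 0.0000 0.0000 0.0000
31.0498 14.7734 0.0000 0.0000 0.0000 0.0000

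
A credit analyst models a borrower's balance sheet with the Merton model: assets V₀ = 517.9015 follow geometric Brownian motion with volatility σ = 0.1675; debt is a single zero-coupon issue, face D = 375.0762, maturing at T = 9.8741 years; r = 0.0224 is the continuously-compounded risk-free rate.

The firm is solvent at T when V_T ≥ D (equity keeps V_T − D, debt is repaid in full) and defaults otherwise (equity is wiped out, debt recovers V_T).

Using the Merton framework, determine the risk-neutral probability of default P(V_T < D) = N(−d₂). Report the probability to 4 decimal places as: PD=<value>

Apply the equity-as-call identities (strike 375.0762, horizon 9.8741 years):
d₁ = [ln(V₀/D) + (r + σ²/2)T] / (σ√T)
   = [ln(517.9015/375.0762) + (0.0224 + 0.5·0.1675²)·9.8741] / (0.1675·√9.8741)
   = [0.322656 + 0.359695] / 0.526337 = 1.296415
d₂ = d₁ − σ√T = 1.296415 − 0.526337 = 0.770079
risk-neutral PD = N(−d₂) = N(-0.770079) = 0.220627

PD=0.2206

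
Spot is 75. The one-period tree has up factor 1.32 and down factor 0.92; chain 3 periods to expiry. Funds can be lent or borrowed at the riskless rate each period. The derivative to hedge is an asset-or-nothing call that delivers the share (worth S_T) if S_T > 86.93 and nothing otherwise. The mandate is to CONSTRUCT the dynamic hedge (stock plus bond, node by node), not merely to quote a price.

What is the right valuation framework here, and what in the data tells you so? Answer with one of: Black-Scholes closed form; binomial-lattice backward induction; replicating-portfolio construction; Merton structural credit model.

Key observation: the deliverable is the dynamic trading strategy on the 3-step tree (spot 75, moves 1.32 and 0.92), so the valuation must go through the node-by-node replicating-portfolio solve.

framework: replicating-portfolio construction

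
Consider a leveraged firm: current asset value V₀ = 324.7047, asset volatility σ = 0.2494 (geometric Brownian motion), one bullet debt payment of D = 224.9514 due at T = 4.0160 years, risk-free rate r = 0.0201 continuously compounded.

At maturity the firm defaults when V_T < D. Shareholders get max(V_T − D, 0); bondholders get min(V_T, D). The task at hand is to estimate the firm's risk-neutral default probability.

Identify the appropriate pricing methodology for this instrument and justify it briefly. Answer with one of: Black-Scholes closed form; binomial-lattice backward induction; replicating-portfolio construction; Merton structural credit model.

Key observation: assets follow a GBM and default happens iff V_T < 224.9514; valuing claims on that split (equity as a call, risky debt as the residual) is the structural model's definition.

framework: Merton structural credit model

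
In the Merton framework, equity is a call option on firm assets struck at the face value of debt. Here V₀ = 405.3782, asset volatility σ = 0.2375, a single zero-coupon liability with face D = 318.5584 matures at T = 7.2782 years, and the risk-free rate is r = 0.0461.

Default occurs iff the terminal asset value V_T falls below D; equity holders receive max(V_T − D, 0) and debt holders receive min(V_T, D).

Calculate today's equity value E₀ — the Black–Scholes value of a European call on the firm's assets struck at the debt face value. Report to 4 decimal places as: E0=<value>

E0=196.5759

With assets at 405.3782 and a single debt payment of 318.5584 at 7.2782 years:
d₁ = [ln(V₀/D) + (r + σ²/2)T] / (σ√T)
   = [ln(405.3782/318.5584) + (0.0461 + 0.5·0.2375²)·7.2782] / (0.2375·√7.2782)
   = [0.241015 + 0.540793] / 0.640731 = 1.220181
d₂ = d₁ − σ√T = 1.220181 − 0.640731 = 0.579450
N(d₁) = 0.888802,  N(d₂) = 0.718857,  e^(−rT) = 0.714963
E₀ = V₀·N(d₁) − D·e^(−rT)·N(d₂)
   = 405.3782·0.888802 − 318.5584·0.714963·0.718857 = 196.575874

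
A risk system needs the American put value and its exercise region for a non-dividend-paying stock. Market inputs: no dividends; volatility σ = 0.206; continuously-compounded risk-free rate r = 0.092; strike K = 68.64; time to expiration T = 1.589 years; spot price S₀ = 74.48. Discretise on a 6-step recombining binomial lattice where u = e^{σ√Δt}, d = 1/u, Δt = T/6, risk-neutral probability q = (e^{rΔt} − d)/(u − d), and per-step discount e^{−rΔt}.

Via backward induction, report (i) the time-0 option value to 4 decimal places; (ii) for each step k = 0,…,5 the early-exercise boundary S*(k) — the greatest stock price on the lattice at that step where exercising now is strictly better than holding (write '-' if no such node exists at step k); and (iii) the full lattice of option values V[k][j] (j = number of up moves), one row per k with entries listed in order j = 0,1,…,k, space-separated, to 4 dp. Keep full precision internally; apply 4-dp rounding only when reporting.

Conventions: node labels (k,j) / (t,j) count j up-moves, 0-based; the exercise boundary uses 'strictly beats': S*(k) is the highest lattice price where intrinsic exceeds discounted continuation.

Δt=0.26483  u=1.11183  d=0.89941  q=0.58963  discount=0.97593
step 6 (expiry): payoffs max(K−S,0) = 29.2126 19.9008 8.3897 0.0000 0.0000 0.0000 0.0000
step 5: (k=5,j=0): S=43.8367, K−S=24.8033, hold=23.1511 ⇒ V=24.8033 exercise | (k=5,j=1): S=54.1900, K−S=14.4500, hold=12.7979 ⇒ V=14.4500 exercise | (k=5,j=2): S=66.9884, K−S=1.6516, hold=3.3600 ⇒ V=3.3600 continue | (k=5,j=3): S=82.8095, K−S=0.0000, hold=0.0000 ⇒ V=0.0000 continue | (k=5,j=4): S=102.3671, K−S=0.0000, hold=0.0000 ⇒ V=0.0000 continue | (k=5,j=5): S=126.5438, K−S=0.0000, hold=0.0000 ⇒ V=0.0000 continue  boundary S*=54.1900
step 4: (k=4,j=0): S=48.7392, K−S=19.9008, hold=18.2486 ⇒ V=19.9008 exercise | (k=4,j=1): S=60.2503, K−S=8.3897, hold=7.7206 ⇒ V=8.3897 exercise | (k=4,j=2): S=74.4800, K−S=0.0000, hold=1.3457 ⇒ V=1.3457 continue | (k=4,j=3): S=92.0704, K−S=0.0000, hold=0.0000 ⇒ V=0.0000 continue | (k=4,j=4): S=113.8153, K−S=0.0000, hold=0.0000 ⇒ V=0.0000 continue  boundary S*=60.2503
step 3: (k=3,j=0): S=54.1900, K−S=14.4500, hold=12.7979 ⇒ V=14.4500 exercise | (k=3,j=1): S=66.9884, K−S=1.6516, hold=4.1344 ⇒ V=4.1344 continue | (k=3,j=2): S=82.8095, K−S=0.0000, hold=0.5389 ⇒ V=0.5389 continue | (k=3,j=3): S=102.3671, K−S=0.0000, hold=0.0000 ⇒ V=0.0000 continue  boundary S*=54.1900
step 2: (k=2,j=0): S=60.2503, K−S=8.3897, hold=8.1662 ⇒ V=8.3897 exercise | (k=2,j=1): S=74.4800, K−S=0.0000, hold=1.9659 ⇒ V=1.9659 continue | (k=2,j=2): S=92.0704, K−S=0.0000, hold=0.2158 ⇒ V=0.2158 continue  boundary S*=60.2503
step 1: (k=1,j=0): S=66.9884, K−S=1.6516, hold=4.4913 ⇒ V=4.4913 continue | (k=1,j=1): S=82.8095, K−S=0.0000, hold=0.9115 ⇒ V=0.9115 continue  boundary S*=-
step 0: (k=0,j=0): S=74.4800, K−S=0.0000, hold=2.3232 ⇒ V=2.3232 continue  boundary S*=-

price = 2.3232
boundary = - - 60.2503 54.1900 60.2503 54.1900
tree:
2.3232
4.4913 0.9115
8.3897 1.9659 0.2158
14.4500 4.1344 0.5389 0.0000
19.9008 8.3897 1.3457 0.0000 0.0000
24.8033 14.4500 3.3600 0.0000 0.0000 0.0000
29.2126 19.9008 8.3897 0.0000 0.0000 0.0000 0.0000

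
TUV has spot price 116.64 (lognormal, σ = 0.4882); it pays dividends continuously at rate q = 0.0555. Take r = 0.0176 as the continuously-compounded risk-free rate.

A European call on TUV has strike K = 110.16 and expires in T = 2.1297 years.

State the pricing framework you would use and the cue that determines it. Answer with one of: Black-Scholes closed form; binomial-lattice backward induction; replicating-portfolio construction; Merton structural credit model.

framework: Black-Scholes closed form

Key observation: everything needed for the exact continuous-time valuation of the European call on TUV (strike 110.16) is given, and no feature rules the closed form out.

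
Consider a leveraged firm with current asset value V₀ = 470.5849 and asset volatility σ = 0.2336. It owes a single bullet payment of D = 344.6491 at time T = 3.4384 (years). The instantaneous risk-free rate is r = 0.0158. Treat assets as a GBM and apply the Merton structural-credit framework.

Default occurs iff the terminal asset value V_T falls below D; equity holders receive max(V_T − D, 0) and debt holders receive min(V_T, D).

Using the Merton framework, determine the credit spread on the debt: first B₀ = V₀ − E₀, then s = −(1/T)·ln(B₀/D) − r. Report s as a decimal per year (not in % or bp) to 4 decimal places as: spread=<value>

With assets at 470.5849 and a single debt payment of 344.6491 at 3.4384 years:
d₁ = [ln(V₀/D) + (r + σ²/2)T] / (σ√T)
   = [ln(470.5849/344.6491) + (0.0158 + 0.5·0.2336²)·3.4384] / (0.2336·√3.4384)
   = [0.311450 + 0.148142] / 0.433163 = 1.061013
d₂ = d₁ − σ√T = 1.061013 − 0.433163 = 0.627850
N(d₁) = 0.855658,  N(d₂) = 0.734949,  e^(−rT) = 0.947123
E₀ = V₀·N(d₁) − D·e^(−rT)·N(d₂)
   = 470.5849·0.855658 − 344.6491·0.947123·0.734949 = 162.754041
B₀ = V₀ − E₀ = 470.5849 − 162.754041 = 307.830859
spread = −(1/T)·ln(B₀/D) − r = −(1/3.4384)·ln(307.830859/344.6491) − 0.0158 = 0.01705724

spread=0.0171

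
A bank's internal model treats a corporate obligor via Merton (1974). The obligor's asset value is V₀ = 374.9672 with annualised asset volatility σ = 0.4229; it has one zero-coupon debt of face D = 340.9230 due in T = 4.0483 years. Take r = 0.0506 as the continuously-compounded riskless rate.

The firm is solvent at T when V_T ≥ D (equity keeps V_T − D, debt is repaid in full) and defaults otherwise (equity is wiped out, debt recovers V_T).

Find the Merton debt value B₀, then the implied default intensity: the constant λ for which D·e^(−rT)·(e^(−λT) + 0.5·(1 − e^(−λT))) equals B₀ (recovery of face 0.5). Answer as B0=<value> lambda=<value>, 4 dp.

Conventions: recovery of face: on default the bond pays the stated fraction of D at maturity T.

Apply the equity-as-call identities (strike 340.9230, horizon 4.0483 years):
d₁ = [ln(V₀/D) + (r + σ²/2)T] / (σ√T)
   = [ln(374.9672/340.9230) + (0.0506 + 0.5·0.4229²)·4.0483] / (0.4229·√4.0483)
   = [0.095182 + 0.566852] / 0.850891 = 0.778048
d₂ = d₁ − σ√T = 0.778048 − 0.850891 = -0.072844
N(d₁) = 0.781730,  N(d₂) = 0.470965,  e^(−rT) = 0.814774
E₀ = V₀·N(d₁) − D·e^(−rT)·N(d₂)
   = 374.9672·0.781730 − 340.9230·0.814774·0.470965 = 162.300386
B₀ = V₀ − E₀ = 374.9672 − 162.300386 = 212.666814
e^(−λT) = (B₀·e^(rT)/D − 0.5)/(1 − 0.5) = (212.6668·1.227334/340.9230 − 0.5)/0.5 = 0.53121439
λ = −ln(0.53121439)/4.0483 = 0.156261

B0=212.6668 lambda=0.1563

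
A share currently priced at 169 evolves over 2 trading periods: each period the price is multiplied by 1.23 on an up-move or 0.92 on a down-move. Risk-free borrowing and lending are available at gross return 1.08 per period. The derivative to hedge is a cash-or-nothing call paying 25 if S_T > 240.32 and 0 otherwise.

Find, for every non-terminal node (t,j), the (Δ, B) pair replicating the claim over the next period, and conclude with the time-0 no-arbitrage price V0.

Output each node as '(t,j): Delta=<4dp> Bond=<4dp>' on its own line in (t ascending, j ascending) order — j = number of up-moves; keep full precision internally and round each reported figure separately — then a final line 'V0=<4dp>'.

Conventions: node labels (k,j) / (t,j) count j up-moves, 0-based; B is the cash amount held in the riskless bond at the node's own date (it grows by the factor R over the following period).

(0,0): Delta=0.2280 Bond=-32.8305
(1,0): Delta=0.0000 Bond=0.0000
(1,1): Delta=0.3880 Bond=-68.6977
V0=5.7096

Risk-neutral probability p* = (R−d)/(u−d) = (1.08−0.92)/(1.23−0.92) = 0.5161.
Expiry values: V(2,0)=0.0000, V(2,1)=0.0000, V(2,2)=25.0000
  t=1,j=0: stock 155.4800 → up 191.2404 (V=0.0000), down 143.0416 (V=0.0000). Price 0.0000; hedge Δ=0.0000, bond B=0.0000.
  t=1,j=1: stock 207.8700 → up 255.6801 (V=25.0000), down 191.2404 (V=0.0000). Price 11.9474; hedge Δ=0.3880, bond B=-68.6977.
  t=0,j=0: stock 169.0000 → up 207.8700 (V=11.9474), down 155.4800 (V=0.0000). Price 5.7096; hedge Δ=0.2280, bond B=-32.8305.
As a check, the time-0 holding Δ(0,0)·S0 + B(0,0) comes to 5.7096 — exactly V0.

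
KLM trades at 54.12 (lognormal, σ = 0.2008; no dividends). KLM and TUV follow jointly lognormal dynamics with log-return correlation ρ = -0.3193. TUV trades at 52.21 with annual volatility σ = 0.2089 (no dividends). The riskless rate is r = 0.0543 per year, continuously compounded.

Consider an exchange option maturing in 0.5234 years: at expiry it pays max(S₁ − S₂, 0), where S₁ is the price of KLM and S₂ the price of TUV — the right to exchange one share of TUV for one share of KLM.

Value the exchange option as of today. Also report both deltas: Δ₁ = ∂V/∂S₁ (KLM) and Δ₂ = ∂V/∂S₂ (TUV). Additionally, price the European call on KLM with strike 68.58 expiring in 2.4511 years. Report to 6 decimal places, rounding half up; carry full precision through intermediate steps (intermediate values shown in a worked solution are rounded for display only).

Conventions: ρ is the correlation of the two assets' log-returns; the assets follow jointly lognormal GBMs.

exchange price = 6.105486
Δ1 = 0.606272
Δ2 = -0.511510
price(KLM call K=68.58) = 4.552961

σ_eff = √(σ₁² + σ₂² − 2ρσ₁σ₂) = √(0.2008² + 0.2089² − 2·-0.3193·0.2008·0.2089) = 0.332787
d₁ = (ln(S₁/S₂) + (q₂ − q₁ + σ_eff²/2)T) / (σ_eff√T) = (ln(54.12/52.21) + (0.0 − 0.0 + 0.055374)·0.5234) / 0.240759 = 0.269615
d₂ = d₁ − σ_eff√T = 0.269615 − 0.240759 = 0.028855
N(d₁) = 0.606272,  N(d₂) = 0.511510
V = S₁·e^{−q₁T}·N(d₁) − S₂·e^{−q₂T}·N(d₂) = 32.811424 − 26.705938 = 6.105486
Δ₁ = e^{−q₁T}·N(d₁) = 0.606272;  Δ₂ = −e^{−q₂T}·N(d₂) = -0.511510
[vanilla: KLM call K=68.58]
σ√T = 0.2008·√2.4511 = 0.314372
d₁ = (ln(S/K) + (r+σ²/2)T) / (σ√T) = (ln(54.12/68.58) + (0.0543+0.2008²/2)·2.4511) / 0.314372 = (-0.236797 + 0.182510) / 0.314372 = -0.172685
d₂ = d₁ − σ√T = -0.172685 − 0.314372 = -0.487058
e^{−rT} = 0.875382
N(d₁) = 0.431449,  N(d₂) = 0.313109
price = S·N(d₁) − K·e^{−rT}·N(d₂) = 23.350043 − 18.797082 = 4.552961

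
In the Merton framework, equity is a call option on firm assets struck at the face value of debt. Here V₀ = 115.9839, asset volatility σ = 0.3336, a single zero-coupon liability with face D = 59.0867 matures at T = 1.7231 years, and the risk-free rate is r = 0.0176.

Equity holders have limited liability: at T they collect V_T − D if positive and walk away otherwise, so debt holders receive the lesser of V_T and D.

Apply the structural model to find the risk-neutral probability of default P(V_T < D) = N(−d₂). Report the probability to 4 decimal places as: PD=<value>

With assets at 115.9839 and a single debt payment of 59.0867 at 1.7231 years:
d₁ = [ln(V₀/D) + (r + σ²/2)T] / (σ√T)
   = [ln(115.9839/59.0867) + (0.0176 + 0.5·0.3336²)·1.7231] / (0.3336·√1.7231)
   = [0.674446 + 0.126208] / 0.437906 = 1.828366
d₂ = d₁ − σ√T = 1.828366 − 0.437906 = 1.390459
risk-neutral PD = N(−d₂) = N(-1.390459) = 0.082195

PD=0.0822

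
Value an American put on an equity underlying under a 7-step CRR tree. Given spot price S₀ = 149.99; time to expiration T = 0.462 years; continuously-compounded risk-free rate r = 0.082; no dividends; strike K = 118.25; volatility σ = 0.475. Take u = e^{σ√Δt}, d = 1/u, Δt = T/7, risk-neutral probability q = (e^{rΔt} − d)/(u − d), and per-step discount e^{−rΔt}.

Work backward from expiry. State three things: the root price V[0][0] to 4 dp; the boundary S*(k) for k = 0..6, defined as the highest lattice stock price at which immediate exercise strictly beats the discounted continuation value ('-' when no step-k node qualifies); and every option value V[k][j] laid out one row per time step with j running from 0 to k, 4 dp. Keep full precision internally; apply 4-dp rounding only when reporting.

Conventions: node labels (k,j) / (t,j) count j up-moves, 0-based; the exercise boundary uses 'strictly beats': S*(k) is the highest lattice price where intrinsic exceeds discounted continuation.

price = 5.0159
boundary = - - - - - 81.4851 92.0609
tree:
5.0159
7.9727 2.0147
12.3553 3.5304 0.4703
18.5546 6.0834 0.9302 0.0000
26.7833 10.2533 1.8400 0.0000 0.0000
36.7649 16.7607 3.6396 0.0000 0.0000 0.0000
46.1257 26.1891 7.1994 0.0000 0.0000 0.0000 0.0000
54.4112 36.7649 14.2408 0.0000 0.0000 0.0000 0.0000 0.0000

Δt=0.06600, u=1.12979, d=0.88512, q=0.49171, disc=e^(-rΔt)=0.99460
k=7 terminal: V=max(K-S,0) → 54.4112 36.7649 14.2408 0.0000 0.0000 0.0000 0.0000 0.0000
k=6: j=0 S=72.1243 intr=46.1257 cont=45.4875 V=46.1257[EX]; j=1 S=92.0609 intr=26.1891 cont=25.5509 V=26.1891[EX]; j=2 S=117.5083 intr=0.7417 cont=7.1994 V=7.1994[hold]; j=3 S=149.9900 intr=0.0000 cont=0.0000 V=0.0000[hold]; j=4 S=191.4503 intr=0.0000 cont=0.0000 V=0.0000[hold]; j=5 S=244.3710 intr=0.0000 cont=0.0000 V=0.0000[hold]; j=6 S=311.9200 intr=0.0000 cont=0.0000 V=0.0000[hold]  S*(6)=92.0609
k=5: j=0 S=81.4851 intr=36.7649 cont=36.1267 V=36.7649[EX]; j=1 S=104.0092 intr=14.2408 cont=16.7607 V=16.7607[hold]; j=2 S=132.7595 intr=0.0000 cont=3.6396 V=3.6396[hold]; j=3 S=169.4569 intr=0.0000 cont=0.0000 V=0.0000[hold]; j=4 S=216.2981 intr=0.0000 cont=0.0000 V=0.0000[hold]; j=5 S=276.0873 intr=0.0000 cont=0.0000 V=0.0000[hold]  S*(5)=81.4851
k=4: j=0 S=92.0609 intr=26.1891 cont=26.7833 V=26.7833[hold]; j=1 S=117.5083 intr=0.7417 cont=10.2533 V=10.2533[hold]; j=2 S=149.9900 intr=0.0000 cont=1.8400 V=1.8400[hold]; j=3 S=191.4503 intr=0.0000 cont=0.0000 V=0.0000[hold]; j=4 S=244.3710 intr=0.0000 cont=0.0000 V=0.0000[hold]  S*(4)=-
k=3: j=0 S=104.0092 intr=14.2408 cont=18.5546 V=18.5546[hold]; j=1 S=132.7595 intr=0.0000 cont=6.0834 V=6.0834[hold]; j=2 S=169.4569 intr=0.0000 cont=0.9302 V=0.9302[hold]; j=3 S=216.2981 intr=0.0000 cont=0.0000 V=0.0000[hold]  S*(3)=-
k=2: j=0 S=117.5083 intr=0.7417 cont=12.3553 V=12.3553[hold]; j=1 S=149.9900 intr=0.0000 cont=3.5304 V=3.5304[hold]; j=2 S=191.4503 intr=0.0000 cont=0.4703 V=0.4703[hold]  S*(2)=-
k=1: j=0 S=132.7595 intr=0.0000 cont=7.9727 V=7.9727[hold]; j=1 S=169.4569 intr=0.0000 cont=2.0147 V=2.0147[hold]  S*(1)=-
k=0: j=0 S=149.9900 intr=0.0000 cont=5.0159 V=5.0159[hold]  S*(0)=-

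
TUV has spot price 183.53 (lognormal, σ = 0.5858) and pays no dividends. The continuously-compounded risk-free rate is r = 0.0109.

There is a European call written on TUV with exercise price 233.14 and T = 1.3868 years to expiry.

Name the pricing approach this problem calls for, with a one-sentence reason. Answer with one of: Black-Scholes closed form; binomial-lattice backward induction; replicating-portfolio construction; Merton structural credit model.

Key observation: the instrument is a plain European call (strike 233.14) on a lognormal asset; the exact continuous-time formula applies directly.

framework: Black-Scholes closed form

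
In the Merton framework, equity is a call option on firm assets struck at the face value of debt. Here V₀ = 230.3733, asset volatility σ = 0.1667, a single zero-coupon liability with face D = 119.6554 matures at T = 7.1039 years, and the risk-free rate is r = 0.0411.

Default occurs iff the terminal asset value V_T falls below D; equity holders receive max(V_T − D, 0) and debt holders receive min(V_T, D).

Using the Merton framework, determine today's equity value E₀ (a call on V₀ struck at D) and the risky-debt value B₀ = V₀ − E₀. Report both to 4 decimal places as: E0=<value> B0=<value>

E0=141.3862 B0=88.9871

Apply the equity-as-call identities (strike 119.6554, horizon 7.1039 years):
d₁ = [ln(V₀/D) + (r + σ²/2)T] / (σ√T)
   = [ln(230.3733/119.6554) + (0.0411 + 0.5·0.1667²)·7.1039] / (0.1667·√7.1039)
   = [0.655085 + 0.390675] / 0.444308 = 2.353683
d₂ = d₁ − σ√T = 2.353683 − 0.444308 = 1.909376
N(d₁) = 0.990706,  N(d₂) = 0.971893,  e^(−rT) = 0.746791
E₀ = V₀·N(d₁) − D·e^(−rT)·N(d₂)
   = 230.3733·0.990706 − 119.6554·0.746791·0.971893 = 141.386175
B₀ = V₀ − E₀ = 230.3733 − 141.386175 = 88.987125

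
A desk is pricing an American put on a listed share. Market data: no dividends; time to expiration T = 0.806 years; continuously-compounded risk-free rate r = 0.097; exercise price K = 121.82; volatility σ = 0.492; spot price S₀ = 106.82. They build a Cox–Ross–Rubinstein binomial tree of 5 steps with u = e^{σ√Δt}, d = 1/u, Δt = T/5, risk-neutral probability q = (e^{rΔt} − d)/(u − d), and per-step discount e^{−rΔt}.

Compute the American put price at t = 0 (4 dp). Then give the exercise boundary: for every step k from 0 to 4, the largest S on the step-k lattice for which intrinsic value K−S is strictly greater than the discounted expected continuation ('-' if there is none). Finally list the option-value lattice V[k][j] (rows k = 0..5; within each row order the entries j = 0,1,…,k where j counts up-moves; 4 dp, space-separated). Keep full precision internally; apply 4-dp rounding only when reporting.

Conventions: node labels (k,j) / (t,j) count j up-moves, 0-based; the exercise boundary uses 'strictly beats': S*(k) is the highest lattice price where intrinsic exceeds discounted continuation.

price = 23.8640
boundary = - - 71.9572 87.6725 71.9572
tree:
23.8640
35.2898 12.7580
49.8628 21.2808 4.3118
62.7611 34.1475 8.5946 0.0000
73.3474 49.8628 17.1313 0.0000 0.0000
82.0361 62.7611 34.1475 0.0000 0.0000 0.0000

Δt=0.16120, u=1.21840, d=0.82075, q=0.49041, disc=e^(-rΔt)=0.98449
k=5 terminal: V=max(K-S,0) → 82.0361 62.7611 34.1475 0.0000 0.0000 0.0000
k=4: j=0 S=48.4726 intr=73.3474 cont=71.4574 V=73.3474[EX]; j=1 S=71.9572 intr=49.8628 cont=47.9728 V=49.8628[EX]; j=2 S=106.8200 intr=15.0000 cont=17.1313 V=17.1313[hold]; j=3 S=158.5735 intr=0.0000 cont=0.0000 V=0.0000[hold]; j=4 S=235.4013 intr=0.0000 cont=0.0000 V=0.0000[hold]  S*(4)=71.9572
k=3: j=0 S=59.0589 intr=62.7611 cont=60.8711 V=62.7611[EX]; j=1 S=87.6725 intr=34.1475 cont=33.2865 V=34.1475[EX]; j=2 S=130.1492 intr=0.0000 cont=8.5946 V=8.5946[hold]; j=3 S=193.2056 intr=0.0000 cont=0.0000 V=0.0000[hold]  S*(3)=87.6725
k=2: j=0 S=71.9572 intr=49.8628 cont=47.9728 V=49.8628[EX]; j=1 S=106.8200 intr=15.0000 cont=21.2808 V=21.2808[hold]; j=2 S=158.5735 intr=0.0000 cont=4.3118 V=4.3118[hold]  S*(2)=71.9572
k=1: j=0 S=87.6725 intr=34.1475 cont=35.2898 V=35.2898[hold]; j=1 S=130.1492 intr=0.0000 cont=12.7580 V=12.7580[hold]  S*(1)=-
k=0: j=0 S=106.8200 intr=15.0000 cont=23.8640 V=23.8640[hold]  S*(0)=-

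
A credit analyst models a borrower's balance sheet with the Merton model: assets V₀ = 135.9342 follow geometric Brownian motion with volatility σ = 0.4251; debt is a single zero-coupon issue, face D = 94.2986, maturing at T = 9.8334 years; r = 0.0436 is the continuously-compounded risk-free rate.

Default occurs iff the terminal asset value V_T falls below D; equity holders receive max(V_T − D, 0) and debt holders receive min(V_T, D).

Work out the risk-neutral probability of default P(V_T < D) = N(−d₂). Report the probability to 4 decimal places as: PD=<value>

PD=0.5281

With assets at 135.9342 and a single debt payment of 94.2986 at 9.8334 years:
d₁ = [ln(V₀/D) + (r + σ²/2)T] / (σ√T)
   = [ln(135.9342/94.2986) + (0.0436 + 0.5·0.4251²)·9.8334] / (0.4251·√9.8334)
   = [0.365705 + 1.317233] / 1.333039 = 1.262482
d₂ = d₁ − σ√T = 1.262482 − 1.333039 = -0.070558
risk-neutral PD = N(−d₂) = N(0.070558) = 0.528125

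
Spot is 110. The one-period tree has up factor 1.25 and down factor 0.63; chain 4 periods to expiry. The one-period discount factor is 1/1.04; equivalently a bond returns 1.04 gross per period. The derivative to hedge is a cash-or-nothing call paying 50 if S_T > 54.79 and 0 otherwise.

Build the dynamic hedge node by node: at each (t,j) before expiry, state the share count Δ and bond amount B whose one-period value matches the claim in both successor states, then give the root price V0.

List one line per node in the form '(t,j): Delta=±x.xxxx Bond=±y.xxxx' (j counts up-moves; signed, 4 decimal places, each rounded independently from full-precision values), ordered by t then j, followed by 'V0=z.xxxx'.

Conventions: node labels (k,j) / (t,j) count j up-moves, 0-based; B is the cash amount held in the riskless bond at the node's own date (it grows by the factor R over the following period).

No-arbitrage ⇒ martingale measure with p* = (R−d)/(u−d) = 0.6613.
At maturity the claim pays: V(4,0)=0.0000, V(4,1)=0.0000, V(4,2)=50.0000, V(4,3)=50.0000, V(4,4)=50.0000
  t=3,j=0: stock 27.5052 → up 34.3815 (V=0.0000), down 17.3283 (V=0.0000). Price 0.0000; hedge Δ=0.0000, bond B=0.0000.
  t=3,j=1: stock 54.5738 → up 68.2172 (V=50.0000), down 34.3815 (V=0.0000). Price 31.7928; hedge Δ=1.4777, bond B=-48.8524.
  t=3,j=2: stock 108.2812 → up 135.3516 (V=50.0000), down 68.2172 (V=50.0000). Price 48.0769; hedge Δ=0.0000, bond B=48.0769.
  t=3,j=3: stock 214.8438 → up 268.5547 (V=50.0000), down 135.3516 (V=50.0000). Price 48.0769; hedge Δ=0.0000, bond B=48.0769.
  t=2,j=0: stock 43.6590 → up 54.5738 (V=31.7928), down 27.5052 (V=0.0000). Price 20.2156; hedge Δ=1.1745, bond B=-31.0631.
  t=2,j=1: stock 86.6250 → up 108.2812 (V=48.0769), down 54.5737 (V=31.7928). Price 40.9244; hedge Δ=0.3032, bond B=14.6597.
  t=2,j=2: stock 171.8750 → up 214.8438 (V=48.0769), down 108.2812 (V=48.0769). Price 46.2278; hedge Δ=0.0000, bond B=46.2278.
  t=1,j=0: stock 69.3000 → up 86.6250 (V=40.9244), down 43.6590 (V=20.2156). Price 32.6059; hedge Δ=0.4820, bond B=-0.7953.
  t=1,j=1: stock 137.5000 → up 171.8750 (V=46.2278), down 86.6250 (V=40.9244). Price 42.7226; hedge Δ=0.0622, bond B=34.1686.
  t=0,j=0: stock 110.0000 → up 137.5000 (V=42.7226), down 69.3000 (V=32.6059). Price 37.7846; hedge Δ=0.1483, bond B=21.4673.
Verification: the root portfolio costs Δ(0,0)·S0 + B(0,0) = 37.7846, matching V0.

(0,0): Delta=0.1483 Bond=21.4673
(1,0): Delta=0.4820 Bond=-0.7953
(1,1): Delta=0.0622 Bond=34.1686
(2,0): Delta=1.1745 Bond=-31.0631
(2,1): Delta=0.3032 Bond=14.6597
(2,2): Delta=0.0000 Bond=46.2278
(3,0): Delta=0.0000 Bond=0.0000
(3,1): Delta=1.4777 Bond=-48.8524
(3,2): Delta=0.0000 Bond=48.0769
(3,3): Delta=0.0000 Bond=48.0769
V0=37.7846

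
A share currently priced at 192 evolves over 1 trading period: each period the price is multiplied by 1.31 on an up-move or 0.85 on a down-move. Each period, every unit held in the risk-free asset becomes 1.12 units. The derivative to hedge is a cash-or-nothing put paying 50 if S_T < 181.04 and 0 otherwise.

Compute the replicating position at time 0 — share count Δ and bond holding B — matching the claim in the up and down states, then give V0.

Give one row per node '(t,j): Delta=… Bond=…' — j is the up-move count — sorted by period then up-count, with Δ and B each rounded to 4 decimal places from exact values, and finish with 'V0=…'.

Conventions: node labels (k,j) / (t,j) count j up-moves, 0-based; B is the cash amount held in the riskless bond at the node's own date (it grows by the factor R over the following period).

Since d<R<u, set p* = (R−d)/(u−d) = 0.5870; price each node as the discounted p*-expectation of its children.
Terminal payoffs: V(1,0)=50.0000, V(1,1)=0.0000
  t=0,j=0: stock 192.0000 → up 251.5200 (V=0.0000), down 163.2000 (V=50.0000). Price 18.4394; hedge Δ=-0.5661, bond B=127.1351.
Verification: the root portfolio costs Δ(0,0)·S0 + B(0,0) = 18.4394, matching V0.

(0,0): Delta=-0.5661 Bond=127.1351
V0=18.4394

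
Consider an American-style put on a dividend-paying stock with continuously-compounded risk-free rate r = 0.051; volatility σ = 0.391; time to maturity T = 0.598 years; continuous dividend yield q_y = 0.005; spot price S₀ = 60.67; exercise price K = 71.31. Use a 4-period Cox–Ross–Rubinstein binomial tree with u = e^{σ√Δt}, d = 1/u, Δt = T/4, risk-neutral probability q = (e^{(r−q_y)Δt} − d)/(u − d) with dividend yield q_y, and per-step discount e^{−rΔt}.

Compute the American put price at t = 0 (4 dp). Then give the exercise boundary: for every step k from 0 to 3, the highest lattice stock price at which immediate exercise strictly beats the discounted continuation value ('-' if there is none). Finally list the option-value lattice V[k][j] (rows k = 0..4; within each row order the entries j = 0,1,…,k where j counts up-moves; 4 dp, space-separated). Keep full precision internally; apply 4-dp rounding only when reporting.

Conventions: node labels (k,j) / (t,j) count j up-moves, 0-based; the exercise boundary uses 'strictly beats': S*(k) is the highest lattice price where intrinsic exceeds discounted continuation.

price = 13.6615
boundary = - - 44.8394 52.1575
tree:
13.6615
19.4997 7.6780
26.4706 12.4058 2.7792
32.7619 19.1525 5.4378 0.0000
38.1705 26.4706 10.6400 0.0000 0.0000

Δt=0.14950, u=1.16321, d=0.85969, q=0.48501, disc=e^(-rΔt)=0.99240
k=4 terminal: V=max(K-S,0) → 38.1705 26.4706 10.6400 0.0000 0.0000
k=3: j=0 S=38.5481 intr=32.7619 cont=32.2491 V=32.7619[EX]; j=1 S=52.1575 intr=19.1525 cont=18.6498 V=19.1525[EX]; j=2 S=70.5718 intr=0.7382 cont=5.4378 V=5.4378[hold]; j=3 S=95.4872 intr=0.0000 cont=0.0000 V=0.0000[hold]  S*(3)=52.1575
k=2: j=0 S=44.8394 intr=26.4706 cont=25.9625 V=26.4706[EX]; j=1 S=60.6700 intr=10.6400 cont=12.4058 V=12.4058[hold]; j=2 S=82.0896 intr=0.0000 cont=2.7792 V=2.7792[hold]  S*(2)=44.8394
k=1: j=0 S=52.1575 intr=19.1525 cont=19.4997 V=19.4997[hold]; j=1 S=70.5718 intr=0.7382 cont=7.6780 V=7.6780[hold]  S*(1)=-
k=0: j=0 S=60.6700 intr=10.6400 cont=13.6615 V=13.6615[hold]  S*(0)=-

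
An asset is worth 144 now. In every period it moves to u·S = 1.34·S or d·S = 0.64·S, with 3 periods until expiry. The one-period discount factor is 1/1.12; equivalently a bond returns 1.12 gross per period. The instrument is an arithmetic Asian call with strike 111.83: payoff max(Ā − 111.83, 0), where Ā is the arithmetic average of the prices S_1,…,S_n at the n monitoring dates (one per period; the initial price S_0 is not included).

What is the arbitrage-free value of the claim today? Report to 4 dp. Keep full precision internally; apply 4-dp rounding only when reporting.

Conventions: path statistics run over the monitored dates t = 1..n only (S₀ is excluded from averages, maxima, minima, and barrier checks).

No-arbitrage gives p* = (R−d)/(u−d) = 0.6857: enumerate every path, weight its payoff by its p*-probability, and discount by R^3.
Enumerate all 2^3 = 8 price paths (U = up ×1.34, D = down ×0.64); each path with k up-moves has probability p*^k·(1−p*)^(3−k).
DDD: Ā=62.9637, payoff=0.0000, prob=0.031044
UDD: Ā=131.8303, payoff=20.0003, prob=0.067732
DUD: Ā=98.2303, payoff=0.0000, prob=0.067732
UUD: Ā=205.6696, payoff=93.8396, prob=0.147778
DDU: Ā=76.7263, payoff=0.0000, prob=0.067732
UDU: Ā=160.6456, payoff=48.8156, prob=0.147778
DUU: Ā=127.0456, payoff=15.2156, prob=0.147778
UUU: Ā=266.0018, payoff=154.1718, prob=0.322426
Price = Σ prob·payoff / R^3 = 74.393508 / 1.404928 = 52.9518

price = 52.9518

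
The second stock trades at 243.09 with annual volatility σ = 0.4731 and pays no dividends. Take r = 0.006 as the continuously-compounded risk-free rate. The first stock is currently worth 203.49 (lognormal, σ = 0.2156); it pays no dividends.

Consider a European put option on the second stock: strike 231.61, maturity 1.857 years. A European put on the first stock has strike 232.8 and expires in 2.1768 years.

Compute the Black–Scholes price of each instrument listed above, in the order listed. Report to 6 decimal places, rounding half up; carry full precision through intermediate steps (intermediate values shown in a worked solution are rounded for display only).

price(the second stock put K=231.61) = 52.903042
price(the first stock put K=232.8) = 42.474022

[the second stock put K=231.61]
σ√T = 0.4731·√1.857 = 0.644702
d₁ = (ln(S/K) + (r+σ²/2)T) / (σ√T) = (ln(243.09/231.61) + (0.006+0.4731²/2)·1.857) / 0.644702 = (0.048377 + 0.218962) / 0.644702 = 0.414671
d₂ = d₁ − σ√T = 0.414671 − 0.644702 = -0.230031
e^{−rT} = 0.988920
N(−d₁) = 0.339191,  N(−d₂) = 0.590966
price = K·e^{−rT}·N(−d₂) − S·N(−d₁) = 135.357089 − 82.454048 = 52.903042
[the first stock put K=232.8]
σ√T = 0.2156·√2.1768 = 0.318096
d₁ = (ln(S/K) + (r+σ²/2)T) / (σ√T) = (ln(203.49/232.8) + (0.006+0.2156²/2)·2.1768) / 0.318096 = (-0.134563 + 0.063653) / 0.318096 = -0.222919
d₂ = d₁ − σ√T = -0.222919 − 0.318096 = -0.541015
e^{−rT} = 0.987024
N(−d₁) = 0.588201,  N(−d₂) = 0.705751
price = K·e^{−rT}·N(−d₂) − S·N(−d₁) = 162.166975 − 119.692954 = 42.474022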